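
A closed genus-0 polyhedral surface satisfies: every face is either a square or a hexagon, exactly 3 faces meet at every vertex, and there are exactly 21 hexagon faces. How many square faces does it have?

6

Let x be the number of squares; then F = 21 + x.
Edge–face incidences: 2E = 6·21 + 4·x = 126 + 4x.
Every vertex has degree 3, so 3V = 2E.
Euler: V − E + F = 2 ⇒ (2E)/3 − E + (21 + x) = 2.
Multiply by 6: 2·(2E) − 3·(2E) + 6·(21 + x) = 12, i.e. 126 + 6x − (126 + 4x) = 12.
Collecting terms: 2x = 12, so x = 6.
Then 2E = 126 + 4·6 = 150, so E = 75, V = 2E/3 = 50, F = 21 + 6 = 27.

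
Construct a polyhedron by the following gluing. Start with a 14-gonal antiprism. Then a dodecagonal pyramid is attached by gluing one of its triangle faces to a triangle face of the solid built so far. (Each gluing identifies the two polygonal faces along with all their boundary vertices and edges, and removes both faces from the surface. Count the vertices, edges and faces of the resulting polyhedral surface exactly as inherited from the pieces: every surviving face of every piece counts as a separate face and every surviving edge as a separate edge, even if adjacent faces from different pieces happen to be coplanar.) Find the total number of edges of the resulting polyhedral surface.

A 14-gonal antiprism: V=28, E=56, F=30.
Attach a dodecagonal pyramid (V=13, E=24, F=13) along a 3-gon: merge 3 vertices and 3 edges, delete both glued faces → V=38, E=77, F=41.
Check: V − E + F = 38 − 77 + 41 = 2.

77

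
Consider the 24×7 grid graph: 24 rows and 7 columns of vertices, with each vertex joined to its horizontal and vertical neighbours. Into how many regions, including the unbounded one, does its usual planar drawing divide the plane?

139

The grid has V = 24·7 = 168 vertices and E = 24·6 + 7·23 = 305 edges.
F = 2 − V + E = 2 − 168 + 305 = 139.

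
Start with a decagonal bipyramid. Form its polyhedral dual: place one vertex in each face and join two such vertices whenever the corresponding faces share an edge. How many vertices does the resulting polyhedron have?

The base solid has V = 12, E = 30, F = 20.
The dual swaps V and F and preserves E: V′ = F = 20, E′ = E = 30, F′ = V = 12.

20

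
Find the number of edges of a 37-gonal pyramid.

A pyramid on an n-gon base has one n-gon and n triangles: V = 37 + 1 = 38, E = 2·37 = 74, F = 37 + 1 = 38.

74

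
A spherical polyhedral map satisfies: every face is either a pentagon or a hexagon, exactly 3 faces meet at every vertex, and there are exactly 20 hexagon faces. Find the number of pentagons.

12

Let x be the number of pentagons; then F = 20 + x.
Edge–face incidences: 2E = 6·20 + 5·x = 120 + 5x.
Every vertex has degree 3, so 3V = 2E.
Euler: V − E + F = 2 ⇒ (2E)/3 − E + (20 + x) = 2.
Multiply by 6: 2·(2E) − 3·(2E) + 6·(20 + x) = 12, i.e. 120 + 6x − (120 + 5x) = 12.
Collecting terms: x = 12.
Then 2E = 120 + 5·12 = 180, so E = 90, V = 2E/3 = 60, F = 20 + 12 = 32.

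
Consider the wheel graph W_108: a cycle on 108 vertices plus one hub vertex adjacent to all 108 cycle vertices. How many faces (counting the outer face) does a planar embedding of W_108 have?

W_108 has V = 108 + 1 = 109 vertices and E = 2·108 = 216 edges.
By Euler's formula F = 2 − V + E = 2 − 109 + 216 = 109.

109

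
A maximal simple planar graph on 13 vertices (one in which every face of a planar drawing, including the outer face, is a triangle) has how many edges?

33

In a plane triangulation 3F = 2E and V − E + F = 2, so E = 3V − 6 = 3·13 − 6 = 33.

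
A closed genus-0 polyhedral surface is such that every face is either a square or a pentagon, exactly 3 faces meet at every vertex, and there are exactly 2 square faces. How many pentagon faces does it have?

8

Let x be the number of pentagons; then F = 2 + x.
Edge–face incidences: 2E = 4·2 + 5·x = 8 + 5x.
Every vertex has degree 3, so 3V = 2E.
Euler: V − E + F = 2 ⇒ (2E)/3 − E + (2 + x) = 2.
Multiply by 6: 2·(2E) − 3·(2E) + 6·(2 + x) = 12, i.e. 12 + 6x − (8 + 5x) = 12.
Collecting terms: x + 4 = 12, so x = 8.
Then 2E = 8 + 5·8 = 48, so E = 24, V = 2E/3 = 16, F = 2 + 8 = 10.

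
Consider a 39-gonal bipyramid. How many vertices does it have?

A bipyramid over an n-gon has 2n triangular faces and n + 2 vertices: V = 39 + 2 = 41, E = 3·39 = 117, F = 2·39 = 78.

41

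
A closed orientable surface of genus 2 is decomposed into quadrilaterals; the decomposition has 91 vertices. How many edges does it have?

186

χ = 2 − 2·2 = -2, and every face is a square so 4F = 2E.
V − E + F = -2 with E = 4F/2 gives 91 − (4/2 − 1)·F = -2, so F = 93 and E = 186.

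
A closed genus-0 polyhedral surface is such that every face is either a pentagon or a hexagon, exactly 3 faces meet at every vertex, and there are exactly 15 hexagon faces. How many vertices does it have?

50

Let x be the number of pentagons; then F = 15 + x.
Edge–face incidences: 2E = 6·15 + 5·x = 90 + 5x.
Every vertex has degree 3, so 3V = 2E.
Euler: V − E + F = 2 ⇒ (2E)/3 − E + (15 + x) = 2.
Multiply by 6: 2·(2E) − 3·(2E) + 6·(15 + x) = 12, i.e. 90 + 6x − (90 + 5x) = 12.
Collecting terms: x = 12.
Then 2E = 90 + 5·12 = 150, so E = 75, V = 2E/3 = 50, F = 15 + 12 = 27.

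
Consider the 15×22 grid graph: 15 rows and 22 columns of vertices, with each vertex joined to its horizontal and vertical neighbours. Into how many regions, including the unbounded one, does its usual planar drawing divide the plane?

295

The grid has V = 15·22 = 330 vertices and E = 15·21 + 22·14 = 623 edges.
F = 2 − V + E = 2 − 330 + 623 = 295.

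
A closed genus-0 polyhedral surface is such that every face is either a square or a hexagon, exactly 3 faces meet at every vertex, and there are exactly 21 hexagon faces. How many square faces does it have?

6

Let x be the number of squares; then F = 21 + x.
Edge–face incidences: 2E = 6·21 + 4·x = 126 + 4x.
Every vertex has degree 3, so 3V = 2E.
Euler: V − E + F = 2 ⇒ (2E)/3 − E + (21 + x) = 2.
Multiply by 6: 2·(2E) − 3·(2E) + 6·(21 + x) = 12, i.e. 126 + 6x − (126 + 4x) = 12.
Collecting terms: 2x = 12, so x = 6.
Then 2E = 126 + 4·6 = 150, so E = 75, V = 2E/3 = 50, F = 21 + 6 = 27.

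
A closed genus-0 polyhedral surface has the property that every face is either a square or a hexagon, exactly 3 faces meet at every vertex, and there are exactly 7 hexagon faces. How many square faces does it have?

Let x be the number of squares; then F = 7 + x.
Edge–face incidences: 2E = 6·7 + 4·x = 42 + 4x.
Every vertex has degree 3, so 3V = 2E.
Euler: V − E + F = 2 ⇒ (2E)/3 − E + (7 + x) = 2.
Multiply by 6: 2·(2E) − 3·(2E) + 6·(7 + x) = 12, i.e. 42 + 6x − (42 + 4x) = 12.
Collecting terms: 2x = 12, so x = 6.
Then 2E = 42 + 4·6 = 66, so E = 33, V = 2E/3 = 22, F = 7 + 6 = 13.

6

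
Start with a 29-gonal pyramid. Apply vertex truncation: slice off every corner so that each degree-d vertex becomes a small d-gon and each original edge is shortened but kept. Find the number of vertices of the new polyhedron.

The base solid has V = 30, E = 58, F = 30.
Truncation replaces each original edge-end by a new vertex, so V′ = 2E = 116.
Each original edge survives, and each old vertex of degree d contributes d new edges; summing degrees gives Σd = 2E, so E′ = E + 2E = 3E = 174.
Each original face survives and each original vertex becomes one new face: F′ = F + V = 60.

116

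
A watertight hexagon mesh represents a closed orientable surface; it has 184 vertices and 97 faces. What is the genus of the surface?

6

Every face is a hexagon, so 2E = 6·97 = 582, giving E = 291.
χ = V − E + F = 184 − 291 + 97 = -10.
For a closed orientable surface χ = 2 − 2g, so g = (2 − (-10))/2 = 6.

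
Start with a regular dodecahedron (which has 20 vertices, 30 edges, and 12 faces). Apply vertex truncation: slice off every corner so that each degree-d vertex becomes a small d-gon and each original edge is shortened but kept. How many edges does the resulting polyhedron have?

Truncation replaces each original edge-end by a new vertex, so V′ = 2E = 60.
Each original edge survives, and each old vertex of degree d contributes d new edges; summing degrees gives Σd = 2E, so E′ = E + 2E = 3E = 90.
Each original face survives and each original vertex becomes one new face: F′ = F + V = 32.

90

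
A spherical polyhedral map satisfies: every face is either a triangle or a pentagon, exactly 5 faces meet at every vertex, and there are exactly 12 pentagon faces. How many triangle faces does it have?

Let x be the number of triangles; then F = 12 + x.
Edge–face incidences: 2E = 5·12 + 3·x = 60 + 3x.
Every vertex has degree 5, so 5V = 2E.
Euler: V − E + F = 2 ⇒ (2E)/5 − E + (12 + x) = 2.
Multiply by 10: 2·(2E) − 5·(2E) + 10·(12 + x) = 20, i.e. 120 + 10x − 3·(60 + 3x) = 20.
Collecting terms: x − 60 = 20, so x = 80.
Then 2E = 60 + 3·80 = 300, so E = 150, V = 2E/5 = 60, F = 12 + 80 = 92.

80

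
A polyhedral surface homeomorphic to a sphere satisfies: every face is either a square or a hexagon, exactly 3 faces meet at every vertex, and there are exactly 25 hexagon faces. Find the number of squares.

Let x be the number of squares; then F = 25 + x.
Edge–face incidences: 2E = 6·25 + 4·x = 150 + 4x.
Every vertex has degree 3, so 3V = 2E.
Euler: V − E + F = 2 ⇒ (2E)/3 − E + (25 + x) = 2.
Multiply by 6: 2·(2E) − 3·(2E) + 6·(25 + x) = 12, i.e. 150 + 6x − (150 + 4x) = 12.
Collecting terms: 2x = 12, so x = 6.
Then 2E = 150 + 4·6 = 174, so E = 87, V = 2E/3 = 58, F = 25 + 6 = 31.

6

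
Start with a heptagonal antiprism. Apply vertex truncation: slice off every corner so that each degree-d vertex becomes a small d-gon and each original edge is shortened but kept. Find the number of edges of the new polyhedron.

The base solid has V = 14, E = 28, F = 16.
Truncation replaces each original edge-end by a new vertex, so V′ = 2E = 56.
Each original edge survives, and each old vertex of degree d contributes d new edges; summing degrees gives Σd = 2E, so E′ = E + 2E = 3E = 84.
Each original face survives and each original vertex becomes one new face: F′ = F + V = 30.

84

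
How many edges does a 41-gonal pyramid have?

82

A pyramid on an n-gon base has one n-gon and n triangles: V = 41 + 1 = 42, E = 2·41 = 82, F = 41 + 1 = 42.
Check: V − E + F = 42 − 82 + 42 = 2.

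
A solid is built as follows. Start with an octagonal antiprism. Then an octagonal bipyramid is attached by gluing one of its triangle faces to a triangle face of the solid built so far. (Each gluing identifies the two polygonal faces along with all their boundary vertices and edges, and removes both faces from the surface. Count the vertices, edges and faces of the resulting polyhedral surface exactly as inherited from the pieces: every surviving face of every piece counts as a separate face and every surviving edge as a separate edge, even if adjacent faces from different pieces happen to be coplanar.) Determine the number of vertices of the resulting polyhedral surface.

An octagonal antiprism: V=16, E=32, F=18.
Attach an octagonal bipyramid (V=10, E=24, F=16) along a 3-gon: merge 3 vertices and 3 edges, delete both glued faces → V=23, E=53, F=32.
Check: V − E + F = 23 − 53 + 32 = 2.

23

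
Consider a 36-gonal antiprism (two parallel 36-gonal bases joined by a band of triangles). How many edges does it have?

An antiprism on an n-gon has two n-gon caps and 2n triangles: V = 2·36 = 72, E = 4·36 = 144, F = 2·36 + 2 = 74.

144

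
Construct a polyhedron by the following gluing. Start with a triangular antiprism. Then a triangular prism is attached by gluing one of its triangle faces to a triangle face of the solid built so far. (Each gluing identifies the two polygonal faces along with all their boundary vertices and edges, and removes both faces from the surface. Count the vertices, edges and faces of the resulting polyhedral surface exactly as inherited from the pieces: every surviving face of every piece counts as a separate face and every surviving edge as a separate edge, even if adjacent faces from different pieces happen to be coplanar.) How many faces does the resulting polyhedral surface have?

A triangular antiprism: V=6, E=12, F=8.
Attach a triangular prism (V=6, E=9, F=5) along a 3-gon: merge 3 vertices and 3 edges, delete both glued faces → V=9, E=18, F=11.
Check: V − E + F = 9 − 18 + 11 = 2.

11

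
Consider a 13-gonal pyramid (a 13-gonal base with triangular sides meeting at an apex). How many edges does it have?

26

A pyramid on an n-gon base has one n-gon and n triangles: V = 13 + 1 = 14, E = 2·13 = 26, F = 13 + 1 = 14.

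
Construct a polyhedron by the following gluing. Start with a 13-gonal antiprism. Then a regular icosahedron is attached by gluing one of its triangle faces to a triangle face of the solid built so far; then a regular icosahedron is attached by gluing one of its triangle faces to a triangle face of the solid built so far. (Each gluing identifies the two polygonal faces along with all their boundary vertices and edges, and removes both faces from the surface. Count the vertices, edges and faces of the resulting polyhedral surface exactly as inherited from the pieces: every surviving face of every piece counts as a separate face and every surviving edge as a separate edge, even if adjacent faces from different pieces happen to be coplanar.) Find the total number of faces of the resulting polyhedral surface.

A 13-gonal antiprism: V=26, E=52, F=28.
Attach a regular icosahedron (V=12, E=30, F=20) along a 3-gon: merge 3 vertices and 3 edges, delete both glued faces → V=35, E=79, F=46.
Attach a regular icosahedron (V=12, E=30, F=20) along a 3-gon: merge 3 vertices and 3 edges, delete both glued faces → V=44, E=106, F=64.
Check: V − E + F = 44 − 106 + 64 = 2.

64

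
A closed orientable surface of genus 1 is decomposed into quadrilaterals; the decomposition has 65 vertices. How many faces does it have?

χ = 2 − 2·1 = 0, and every face is a square so 4F = 2E.
V − E + F = 0 with E = 4F/2 gives 65 − (4/2 − 1)·F = 0, so F = 65 and E = 130.

65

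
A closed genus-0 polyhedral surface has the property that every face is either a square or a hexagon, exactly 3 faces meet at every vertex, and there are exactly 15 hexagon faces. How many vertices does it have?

Let x be the number of squares; then F = 15 + x.
Edge–face incidences: 2E = 6·15 + 4·x = 90 + 4x.
Every vertex has degree 3, so 3V = 2E.
Euler: V − E + F = 2 ⇒ (2E)/3 − E + (15 + x) = 2.
Multiply by 6: 2·(2E) − 3·(2E) + 6·(15 + x) = 12, i.e. 90 + 6x − (90 + 4x) = 12.
Collecting terms: 2x = 12, so x = 6.
Then 2E = 90 + 4·6 = 114, so E = 57, V = 2E/3 = 38, F = 15 + 6 = 21.

38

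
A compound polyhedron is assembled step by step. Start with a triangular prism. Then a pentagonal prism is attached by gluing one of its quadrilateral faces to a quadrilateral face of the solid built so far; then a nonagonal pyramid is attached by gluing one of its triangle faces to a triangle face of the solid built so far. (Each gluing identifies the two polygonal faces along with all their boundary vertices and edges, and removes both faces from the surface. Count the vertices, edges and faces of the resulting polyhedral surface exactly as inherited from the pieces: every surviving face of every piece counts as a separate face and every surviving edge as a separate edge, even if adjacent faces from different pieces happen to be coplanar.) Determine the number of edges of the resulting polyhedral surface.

35

A triangular prism: V=6, E=9, F=5.
Attach a pentagonal prism (V=10, E=15, F=7) along a 4-gon: merge 4 vertices and 4 edges, delete both glued faces → V=12, E=20, F=10.
Attach a nonagonal pyramid (V=10, E=18, F=10) along a 3-gon: merge 3 vertices and 3 edges, delete both glued faces → V=19, E=35, F=18.
Check: V − E + F = 19 − 35 + 18 = 2.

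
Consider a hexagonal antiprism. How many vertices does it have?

12

An antiprism on an n-gon has two n-gon caps and 2n triangles: V = 2·6 = 12, E = 4·6 = 24, F = 2·6 + 2 = 14.
Check: V − E + F = 12 − 24 + 14 = 2.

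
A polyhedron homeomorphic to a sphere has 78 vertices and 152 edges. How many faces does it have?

Here V − E + F = 2.
F = 2 − V + E = 2 − 78 + 152 = 76.

76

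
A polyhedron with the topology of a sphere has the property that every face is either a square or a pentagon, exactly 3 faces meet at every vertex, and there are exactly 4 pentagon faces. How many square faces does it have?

4

Let x be the number of squares; then F = 4 + x.
Edge–face incidences: 2E = 5·4 + 4·x = 20 + 4x.
Every vertex has degree 3, so 3V = 2E.
Euler: V − E + F = 2 ⇒ (2E)/3 − E + (4 + x) = 2.
Multiply by 6: 2·(2E) − 3·(2E) + 6·(4 + x) = 12, i.e. 24 + 6x − (20 + 4x) = 12.
Collecting terms: 2x + 4 = 12, so 2x = 8, so x = 4.
Then 2E = 20 + 4·4 = 36, so E = 18, V = 2E/3 = 12, F = 4 + 4 = 8.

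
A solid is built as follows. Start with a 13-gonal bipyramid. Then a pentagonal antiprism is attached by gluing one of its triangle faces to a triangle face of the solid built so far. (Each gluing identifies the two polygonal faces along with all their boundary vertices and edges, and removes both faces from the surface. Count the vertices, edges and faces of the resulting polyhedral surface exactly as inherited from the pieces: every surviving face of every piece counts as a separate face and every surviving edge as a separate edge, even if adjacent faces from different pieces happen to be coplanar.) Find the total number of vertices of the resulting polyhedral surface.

A 13-gonal bipyramid: V=15, E=39, F=26.
Attach a pentagonal antiprism (V=10, E=20, F=12) along a 3-gon: merge 3 vertices and 3 edges, delete both glued faces → V=22, E=56, F=36.
Check: V − E + F = 22 − 56 + 36 = 2.

22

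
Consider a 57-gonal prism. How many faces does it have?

A prism on an n-gon has two n-gon bases and n rectangular sides: V = 2·57 = 114, E = 3·57 = 171, F = 57 + 2 = 59.

59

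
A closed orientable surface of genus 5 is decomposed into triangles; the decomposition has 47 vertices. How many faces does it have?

110

χ = 2 − 2·5 = -8, and every face is a triangle so 3F = 2E.
V − E + F = -8 with E = 3F/2 gives 47 − (3/2 − 1)·F = -8, so F = 110 and E = 165.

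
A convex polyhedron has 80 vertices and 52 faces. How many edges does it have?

130

Here V − E + F = 2.
E = V + F − (2) = 80 + 52 − (2) = 130.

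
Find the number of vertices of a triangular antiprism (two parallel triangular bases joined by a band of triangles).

6

An antiprism on an n-gon has two n-gon caps and 2n triangles: V = 2·3 = 6, E = 4·3 = 12, F = 2·3 + 2 = 8.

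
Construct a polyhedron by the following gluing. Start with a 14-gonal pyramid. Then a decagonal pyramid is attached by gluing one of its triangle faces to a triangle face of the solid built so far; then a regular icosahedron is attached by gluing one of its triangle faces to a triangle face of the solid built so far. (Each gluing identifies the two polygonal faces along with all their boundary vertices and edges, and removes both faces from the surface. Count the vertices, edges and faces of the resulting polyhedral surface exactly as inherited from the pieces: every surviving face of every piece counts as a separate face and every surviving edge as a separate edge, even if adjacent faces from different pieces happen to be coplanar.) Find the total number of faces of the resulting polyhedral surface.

A 14-gonal pyramid: V=15, E=28, F=15.
Attach a decagonal pyramid (V=11, E=20, F=11) along a 3-gon: merge 3 vertices and 3 edges, delete both glued faces → V=23, E=45, F=24.
Attach a regular icosahedron (V=12, E=30, F=20) along a 3-gon: merge 3 vertices and 3 edges, delete both glued faces → V=32, E=72, F=42.
Check: V − E + F = 32 − 72 + 42 = 2.

42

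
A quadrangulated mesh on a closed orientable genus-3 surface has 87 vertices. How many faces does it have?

χ = 2 − 2·3 = -4, and every face is a square so 4F = 2E.
V − E + F = -4 with E = 4F/2 gives 87 − (4/2 − 1)·F = -4, so F = 91 and E = 182.

91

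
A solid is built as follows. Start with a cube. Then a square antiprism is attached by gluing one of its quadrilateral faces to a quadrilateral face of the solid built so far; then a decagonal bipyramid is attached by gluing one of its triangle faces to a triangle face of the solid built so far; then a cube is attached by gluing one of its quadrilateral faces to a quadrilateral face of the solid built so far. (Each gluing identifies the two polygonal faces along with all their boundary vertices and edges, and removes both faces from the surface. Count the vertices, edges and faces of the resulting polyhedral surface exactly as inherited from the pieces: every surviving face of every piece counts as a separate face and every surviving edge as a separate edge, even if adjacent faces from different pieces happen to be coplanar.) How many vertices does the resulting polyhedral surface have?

A cube: V=8, E=12, F=6.
Attach a square antiprism (V=8, E=16, F=10) along a 4-gon: merge 4 vertices and 4 edges, delete both glued faces → V=12, E=24, F=14.
Attach a decagonal bipyramid (V=12, E=30, F=20) along a 3-gon: merge 3 vertices and 3 edges, delete both glued faces → V=21, E=51, F=32.
Attach a cube (V=8, E=12, F=6) along a 4-gon: merge 4 vertices and 4 edges, delete both glued faces → V=25, E=59, F=36.
Check: V − E + F = 25 − 59 + 36 = 2.

25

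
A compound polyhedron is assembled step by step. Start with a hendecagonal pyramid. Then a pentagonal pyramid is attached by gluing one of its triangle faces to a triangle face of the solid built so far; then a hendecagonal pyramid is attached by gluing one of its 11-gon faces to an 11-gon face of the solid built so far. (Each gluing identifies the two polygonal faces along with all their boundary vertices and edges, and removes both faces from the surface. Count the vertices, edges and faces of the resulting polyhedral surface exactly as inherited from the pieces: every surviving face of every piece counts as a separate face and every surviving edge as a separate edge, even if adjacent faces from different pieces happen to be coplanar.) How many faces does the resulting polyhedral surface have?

A hendecagonal pyramid: V=12, E=22, F=12.
Attach a pentagonal pyramid (V=6, E=10, F=6) along a 3-gon: merge 3 vertices and 3 edges, delete both glued faces → V=15, E=29, F=16.
Attach a hendecagonal pyramid (V=12, E=22, F=12) along an 11-gon: merge 11 vertices and 11 edges, delete both glued faces → V=16, E=40, F=26.
Check: V − E + F = 16 − 40 + 26 = 2.

26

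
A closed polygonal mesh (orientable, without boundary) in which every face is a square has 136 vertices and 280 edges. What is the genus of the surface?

Every face is a square and each edge borders two faces, so 4F = 2·280, giving F = 140.
χ = V − E + F = 136 − 280 + 140 = -4.
For a closed orientable surface χ = 2 − 2g, so g = (2 − (-4))/2 = 3.

3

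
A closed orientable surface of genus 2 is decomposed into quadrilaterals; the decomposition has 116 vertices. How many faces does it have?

118

χ = 2 − 2·2 = -2, and every face is a square so 4F = 2E.
V − E + F = -2 with E = 4F/2 gives 116 − (4/2 − 1)·F = -2, so F = 118 and E = 236.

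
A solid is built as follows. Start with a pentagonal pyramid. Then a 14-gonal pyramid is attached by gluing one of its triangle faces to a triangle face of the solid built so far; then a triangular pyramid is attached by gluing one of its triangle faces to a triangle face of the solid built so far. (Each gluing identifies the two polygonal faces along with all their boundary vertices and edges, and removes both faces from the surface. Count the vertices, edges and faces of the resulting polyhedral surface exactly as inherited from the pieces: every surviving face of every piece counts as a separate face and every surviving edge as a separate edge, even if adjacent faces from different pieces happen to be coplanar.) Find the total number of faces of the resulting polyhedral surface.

A pentagonal pyramid: V=6, E=10, F=6.
Attach a 14-gonal pyramid (V=15, E=28, F=15) along a 3-gon: merge 3 vertices and 3 edges, delete both glued faces → V=18, E=35, F=19.
Attach a triangular pyramid (V=4, E=6, F=4) along a 3-gon: merge 3 vertices and 3 edges, delete both glued faces → V=19, E=38, F=21.
Check: V − E + F = 19 − 38 + 21 = 2.

21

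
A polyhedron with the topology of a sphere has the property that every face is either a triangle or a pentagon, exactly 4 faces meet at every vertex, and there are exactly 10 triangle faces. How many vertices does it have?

Let x be the number of pentagons; then F = 10 + x.
Edge–face incidences: 2E = 3·10 + 5·x = 30 + 5x.
Every vertex has degree 4, so 4V = 2E.
Euler: V − E + F = 2 ⇒ (2E)/4 − E + (10 + x) = 2.
Multiply by 8: 2·(2E) − 4·(2E) + 8·(10 + x) = 16, i.e. 80 + 8x − 2·(30 + 5x) = 16.
Collecting terms: −2x + 20 = 16, so −2x = −4, so x = 2.
Then 2E = 30 + 5·2 = 40, so E = 20, V = 2E/4 = 10, F = 10 + 2 = 12.

10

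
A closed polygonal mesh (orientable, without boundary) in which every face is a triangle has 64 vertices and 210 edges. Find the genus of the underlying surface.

4

Every face is a triangle and each edge borders two faces, so 3F = 2·210, giving F = 140.
χ = V − E + F = 64 − 210 + 140 = -6.
For a closed orientable surface χ = 2 − 2g, so g = (2 − (-6))/2 = 4.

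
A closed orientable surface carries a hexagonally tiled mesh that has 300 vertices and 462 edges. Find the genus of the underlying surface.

Every face is a hexagon and each edge borders two faces, so 6F = 2·462, giving F = 154.
χ = V − E + F = 300 − 462 + 154 = -8.
For a closed orientable surface χ = 2 − 2g, so g = (2 − (-8))/2 = 5.

5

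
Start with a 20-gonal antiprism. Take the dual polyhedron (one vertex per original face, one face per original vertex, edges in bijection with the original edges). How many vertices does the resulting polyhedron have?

The base solid has V = 40, E = 80, F = 42.
The dual swaps V and F and preserves E: V′ = F = 42, E′ = E = 80, F′ = V = 40.

42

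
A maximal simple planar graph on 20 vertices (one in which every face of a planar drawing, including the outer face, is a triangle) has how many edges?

54

In a plane triangulation 3F = 2E and V − E + F = 2, so E = 3V − 6 = 3·20 − 6 = 54.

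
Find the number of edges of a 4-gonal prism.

12

A prism on an n-gon has two n-gon bases and n rectangular sides: V = 2·4 = 8, E = 3·4 = 12, F = 4 + 2 = 6.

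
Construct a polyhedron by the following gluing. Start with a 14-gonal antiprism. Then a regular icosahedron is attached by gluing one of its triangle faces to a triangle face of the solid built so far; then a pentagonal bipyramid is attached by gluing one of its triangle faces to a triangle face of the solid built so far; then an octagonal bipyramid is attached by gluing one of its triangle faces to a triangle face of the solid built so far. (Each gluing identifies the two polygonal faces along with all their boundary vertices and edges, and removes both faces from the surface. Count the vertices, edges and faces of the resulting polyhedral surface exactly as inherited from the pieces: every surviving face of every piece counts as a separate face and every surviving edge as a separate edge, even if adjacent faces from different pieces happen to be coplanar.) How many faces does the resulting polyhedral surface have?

70

A 14-gonal antiprism: V=28, E=56, F=30.
Attach a regular icosahedron (V=12, E=30, F=20) along a 3-gon: merge 3 vertices and 3 edges, delete both glued faces → V=37, E=83, F=48.
Attach a pentagonal bipyramid (V=7, E=15, F=10) along a 3-gon: merge 3 vertices and 3 edges, delete both glued faces → V=41, E=95, F=56.
Attach an octagonal bipyramid (V=10, E=24, F=16) along a 3-gon: merge 3 vertices and 3 edges, delete both glued faces → V=48, E=116, F=70.
Check: V − E + F = 48 − 116 + 70 = 2.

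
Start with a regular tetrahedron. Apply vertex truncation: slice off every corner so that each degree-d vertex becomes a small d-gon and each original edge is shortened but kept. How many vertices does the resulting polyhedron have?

The base solid has V = 4, E = 6, F = 4.
Truncation replaces each original edge-end by a new vertex, so V′ = 2E = 12.
Each original edge survives, and each old vertex of degree d contributes d new edges; summing degrees gives Σd = 2E, so E′ = E + 2E = 3E = 18.
Each original face survives and each original vertex becomes one new face: F′ = F + V = 8.

12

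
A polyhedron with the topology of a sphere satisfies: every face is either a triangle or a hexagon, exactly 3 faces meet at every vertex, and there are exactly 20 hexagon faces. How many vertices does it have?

44

Let x be the number of triangles; then F = 20 + x.
Edge–face incidences: 2E = 6·20 + 3·x = 120 + 3x.
Every vertex has degree 3, so 3V = 2E.
Euler: V − E + F = 2 ⇒ (2E)/3 − E + (20 + x) = 2.
Multiply by 6: 2·(2E) − 3·(2E) + 6·(20 + x) = 12, i.e. 120 + 6x − (120 + 3x) = 12.
Collecting terms: 3x = 12, so x = 4.
Then 2E = 120 + 3·4 = 132, so E = 66, V = 2E/3 = 44, F = 20 + 4 = 24.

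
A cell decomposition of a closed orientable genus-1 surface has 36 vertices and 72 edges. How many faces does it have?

For a closed orientable surface of genus 1, χ = 2 − 2·1 = 0.
F = 0 − V + E = 0 − 36 + 72 = 36.

36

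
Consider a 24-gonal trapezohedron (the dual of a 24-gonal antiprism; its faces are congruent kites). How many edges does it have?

96

The n-trapezohedron (dual of the n-antiprism) has V = 2·24 + 2 = 50, E = 4·24 = 96, F = 2·24 = 48.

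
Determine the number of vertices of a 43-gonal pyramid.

A pyramid on an n-gon base has one n-gon and n triangles: V = 43 + 1 = 44, E = 2·43 = 86, F = 43 + 1 = 44.

44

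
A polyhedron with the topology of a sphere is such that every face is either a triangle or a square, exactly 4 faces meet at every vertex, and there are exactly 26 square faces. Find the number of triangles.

8

Let x be the number of triangles; then F = 26 + x.
Edge–face incidences: 2E = 4·26 + 3·x = 104 + 3x.
Every vertex has degree 4, so 4V = 2E.
Euler: V − E + F = 2 ⇒ (2E)/4 − E + (26 + x) = 2.
Multiply by 8: 2·(2E) − 4·(2E) + 8·(26 + x) = 16, i.e. 208 + 8x − 2·(104 + 3x) = 16.
Collecting terms: 2x = 16, so x = 8.
Then 2E = 104 + 3·8 = 128, so E = 64, V = 2E/4 = 32, F = 26 + 8 = 34.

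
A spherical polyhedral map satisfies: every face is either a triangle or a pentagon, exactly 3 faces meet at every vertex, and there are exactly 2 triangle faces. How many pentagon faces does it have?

Let x be the number of pentagons; then F = 2 + x.
Edge–face incidences: 2E = 3·2 + 5·x = 6 + 5x.
Every vertex has degree 3, so 3V = 2E.
Euler: V − E + F = 2 ⇒ (2E)/3 − E + (2 + x) = 2.
Multiply by 6: 2·(2E) − 3·(2E) + 6·(2 + x) = 12, i.e. 12 + 6x − (6 + 5x) = 12.
Collecting terms: x + 6 = 12, so x = 6.
Then 2E = 6 + 5·6 = 36, so E = 18, V = 2E/3 = 12, F = 2 + 6 = 8.

6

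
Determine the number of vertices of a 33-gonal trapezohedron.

68

The n-trapezohedron (dual of the n-antiprism) has V = 2·33 + 2 = 68, E = 4·33 = 132, F = 2·33 = 66.
Check: V − E + F = 68 − 132 + 66 = 2.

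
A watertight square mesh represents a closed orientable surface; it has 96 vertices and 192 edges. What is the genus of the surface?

Every face is a square and each edge borders two faces, so 4F = 2·192, giving F = 96.
χ = V − E + F = 96 − 192 + 96 = 0.
For a closed orientable surface χ = 2 − 2g, so g = (2 − (0))/2 = 1.

1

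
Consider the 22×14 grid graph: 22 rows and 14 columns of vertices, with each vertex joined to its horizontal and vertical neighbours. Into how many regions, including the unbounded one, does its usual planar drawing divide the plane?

274

The grid has V = 22·14 = 308 vertices and E = 22·13 + 14·21 = 580 edges.
F = 2 − V + E = 2 − 308 + 580 = 274.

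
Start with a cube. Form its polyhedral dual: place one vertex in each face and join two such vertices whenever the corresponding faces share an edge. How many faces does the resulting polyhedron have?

8

The base solid has V = 8, E = 12, F = 6.
The dual swaps V and F and preserves E: V′ = F = 6, E′ = E = 12, F′ = V = 8.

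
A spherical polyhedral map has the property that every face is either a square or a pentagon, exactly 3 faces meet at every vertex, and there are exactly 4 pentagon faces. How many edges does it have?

18

Let x be the number of squares; then F = 4 + x.
Edge–face incidences: 2E = 5·4 + 4·x = 20 + 4x.
Every vertex has degree 3, so 3V = 2E.
Euler: V − E + F = 2 ⇒ (2E)/3 − E + (4 + x) = 2.
Multiply by 6: 2·(2E) − 3·(2E) + 6·(4 + x) = 12, i.e. 24 + 6x − (20 + 4x) = 12.
Collecting terms: 2x + 4 = 12, so 2x = 8, so x = 4.
Then 2E = 20 + 4·4 = 36, so E = 18, V = 2E/3 = 12, F = 4 + 4 = 8.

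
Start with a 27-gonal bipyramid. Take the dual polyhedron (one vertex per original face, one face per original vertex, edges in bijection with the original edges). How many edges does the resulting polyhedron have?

The base solid has V = 29, E = 81, F = 54.
The dual swaps V and F and preserves E: V′ = F = 54, E′ = E = 81, F′ = V = 29.

81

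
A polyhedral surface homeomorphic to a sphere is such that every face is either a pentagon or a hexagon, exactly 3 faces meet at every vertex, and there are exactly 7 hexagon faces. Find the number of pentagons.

Let x be the number of pentagons; then F = 7 + x.
Edge–face incidences: 2E = 6·7 + 5·x = 42 + 5x.
Every vertex has degree 3, so 3V = 2E.
Euler: V − E + F = 2 ⇒ (2E)/3 − E + (7 + x) = 2.
Multiply by 6: 2·(2E) − 3·(2E) + 6·(7 + x) = 12, i.e. 42 + 6x − (42 + 5x) = 12.
Collecting terms: x = 12.
Then 2E = 42 + 5·12 = 102, so E = 51, V = 2E/3 = 34, F = 7 + 12 = 19.

12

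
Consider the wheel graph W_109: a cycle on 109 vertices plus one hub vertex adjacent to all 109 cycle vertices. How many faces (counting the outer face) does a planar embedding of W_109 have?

W_109 has V = 109 + 1 = 110 vertices and E = 2·109 = 218 edges.
By Euler's formula F = 2 − V + E = 2 − 110 + 218 = 110.

110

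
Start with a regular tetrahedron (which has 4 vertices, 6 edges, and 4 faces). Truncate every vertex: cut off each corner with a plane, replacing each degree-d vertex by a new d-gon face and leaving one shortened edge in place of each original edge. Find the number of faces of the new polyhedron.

Truncation replaces each original edge-end by a new vertex, so V′ = 2E = 12.
Each original edge survives, and each old vertex of degree d contributes d new edges; summing degrees gives Σd = 2E, so E′ = E + 2E = 3E = 18.
Each original face survives and each original vertex becomes one new face: F′ = F + V = 8.

8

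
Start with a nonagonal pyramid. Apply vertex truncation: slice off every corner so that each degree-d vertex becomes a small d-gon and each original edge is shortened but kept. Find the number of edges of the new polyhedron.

54

The base solid has V = 10, E = 18, F = 10.
Truncation replaces each original edge-end by a new vertex, so V′ = 2E = 36.
Each original edge survives, and each old vertex of degree d contributes d new edges; summing degrees gives Σd = 2E, so E′ = E + 2E = 3E = 54.
Each original face survives and each original vertex becomes one new face: F′ = F + V = 20.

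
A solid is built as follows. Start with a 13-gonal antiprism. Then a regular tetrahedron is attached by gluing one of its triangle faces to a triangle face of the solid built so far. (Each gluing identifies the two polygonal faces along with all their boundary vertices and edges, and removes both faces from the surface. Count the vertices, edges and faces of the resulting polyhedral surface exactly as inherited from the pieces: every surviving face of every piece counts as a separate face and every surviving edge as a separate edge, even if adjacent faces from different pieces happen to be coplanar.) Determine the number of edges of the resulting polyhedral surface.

55

A 13-gonal antiprism: V=26, E=52, F=28.
Attach a regular tetrahedron (V=4, E=6, F=4) along a 3-gon: merge 3 vertices and 3 edges, delete both glued faces → V=27, E=55, F=30.
Check: V − E + F = 27 − 55 + 30 = 2.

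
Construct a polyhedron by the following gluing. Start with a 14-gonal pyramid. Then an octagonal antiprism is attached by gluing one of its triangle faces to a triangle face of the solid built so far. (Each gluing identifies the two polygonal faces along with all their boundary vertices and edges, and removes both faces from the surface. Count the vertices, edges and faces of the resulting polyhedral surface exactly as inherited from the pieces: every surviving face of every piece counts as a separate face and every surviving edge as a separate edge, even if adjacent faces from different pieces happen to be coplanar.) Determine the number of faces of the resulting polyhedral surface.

A 14-gonal pyramid: V=15, E=28, F=15.
Attach an octagonal antiprism (V=16, E=32, F=18) along a 3-gon: merge 3 vertices and 3 edges, delete both glued faces → V=28, E=57, F=31.
Check: V − E + F = 28 − 57 + 31 = 2.

31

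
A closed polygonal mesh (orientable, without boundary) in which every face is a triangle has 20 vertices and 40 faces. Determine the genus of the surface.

1

Every face is a triangle, so 2E = 3·40 = 120, giving E = 60.
χ = V − E + F = 20 − 60 + 40 = 0.
For a closed orientable surface χ = 2 − 2g, so g = (2 − (0))/2 = 1.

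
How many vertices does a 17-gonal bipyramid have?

A bipyramid over an n-gon has 2n triangular faces and n + 2 vertices: V = 17 + 2 = 19, E = 3·17 = 51, F = 2·17 = 34.

19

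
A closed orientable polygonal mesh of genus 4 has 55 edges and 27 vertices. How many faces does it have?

For a closed orientable surface of genus 4, χ = 2 − 2·4 = -6.
F = -6 − V + E = -6 − 27 + 55 = 22.

22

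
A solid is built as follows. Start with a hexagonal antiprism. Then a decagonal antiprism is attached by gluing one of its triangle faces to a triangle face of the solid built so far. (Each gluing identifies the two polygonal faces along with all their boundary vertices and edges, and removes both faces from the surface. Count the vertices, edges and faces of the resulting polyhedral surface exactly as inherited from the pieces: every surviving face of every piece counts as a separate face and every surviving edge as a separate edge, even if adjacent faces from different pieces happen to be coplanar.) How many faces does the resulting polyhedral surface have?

34

A hexagonal antiprism: V=12, E=24, F=14.
Attach a decagonal antiprism (V=20, E=40, F=22) along a 3-gon: merge 3 vertices and 3 edges, delete both glued faces → V=29, E=61, F=34.
Check: V − E + F = 29 − 61 + 34 = 2.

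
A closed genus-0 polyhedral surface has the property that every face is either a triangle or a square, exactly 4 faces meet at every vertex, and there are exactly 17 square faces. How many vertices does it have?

Let x be the number of triangles; then F = 17 + x.
Edge–face incidences: 2E = 4·17 + 3·x = 68 + 3x.
Every vertex has degree 4, so 4V = 2E.
Euler: V − E + F = 2 ⇒ (2E)/4 − E + (17 + x) = 2.
Multiply by 8: 2·(2E) − 4·(2E) + 8·(17 + x) = 16, i.e. 136 + 8x − 2·(68 + 3x) = 16.
Collecting terms: 2x = 16, so x = 8.
Then 2E = 68 + 3·8 = 92, so E = 46, V = 2E/4 = 23, F = 17 + 8 = 25.

23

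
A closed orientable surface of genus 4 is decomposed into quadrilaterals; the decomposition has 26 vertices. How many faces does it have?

χ = 2 − 2·4 = -6, and every face is a square so 4F = 2E.
V − E + F = -6 with E = 4F/2 gives 26 − (4/2 − 1)·F = -6, so F = 32 and E = 64.

32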